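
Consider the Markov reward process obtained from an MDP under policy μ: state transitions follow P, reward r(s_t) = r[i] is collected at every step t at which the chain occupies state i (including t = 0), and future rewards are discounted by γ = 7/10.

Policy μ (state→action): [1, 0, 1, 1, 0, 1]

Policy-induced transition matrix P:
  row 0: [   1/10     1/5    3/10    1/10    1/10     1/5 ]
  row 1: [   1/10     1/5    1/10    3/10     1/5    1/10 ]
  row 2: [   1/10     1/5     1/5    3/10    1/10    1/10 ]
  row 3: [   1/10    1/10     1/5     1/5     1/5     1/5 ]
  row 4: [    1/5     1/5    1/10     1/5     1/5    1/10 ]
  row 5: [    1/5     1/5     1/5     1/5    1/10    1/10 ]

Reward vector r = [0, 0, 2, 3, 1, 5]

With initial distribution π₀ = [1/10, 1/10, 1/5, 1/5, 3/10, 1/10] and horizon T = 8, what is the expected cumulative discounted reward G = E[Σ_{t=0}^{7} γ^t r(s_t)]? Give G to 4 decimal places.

t=0: π = [0.1000, 0.1000, 0.2000, 0.2000, 0.3000, 0.1000], E[r] = 1.8000, γ^t·E[r] = 1.800000, running G = 1.800000
t=1: π = [0.1400, 0.1800, 0.1700, 0.2200, 0.1600, 0.1300], E[r] = 1.8100, γ^t·E[r] = 1.267000, running G = 3.067000
t=2: π = [0.1290, 0.1780, 0.1800, 0.2210, 0.1560, 0.1360], E[r] = 1.8590, γ^t·E[r] = 0.910910, running G = 3.977910
t=3: π = [0.1292, 0.1779, 0.1795, 0.2229, 0.1555, 0.1350], E[r] = 1.8582, γ^t·E[r] = 0.637363, running G = 4.615273
t=4: π = [0.1291, 0.1777, 0.1796, 0.2228, 0.1556, 0.1352], E[r] = 1.8593, γ^t·E[r] = 0.446418, running G = 5.061691
t=5: π = [0.1291, 0.1777, 0.1796, 0.2228, 0.1556, 0.1352], E[r] = 1.8592, γ^t·E[r] = 0.312470, running G = 5.374160
t=6: π = [0.1291, 0.1777, 0.1796, 0.2228, 0.1556, 0.1352], E[r] = 1.8592, γ^t·E[r] = 0.218731, running G = 5.592891
t=7: π = [0.1291, 0.1777, 0.1796, 0.2228, 0.1556, 0.1352], E[r] = 1.8592, γ^t·E[r] = 0.153111, running G = 5.746003

G = 5.7460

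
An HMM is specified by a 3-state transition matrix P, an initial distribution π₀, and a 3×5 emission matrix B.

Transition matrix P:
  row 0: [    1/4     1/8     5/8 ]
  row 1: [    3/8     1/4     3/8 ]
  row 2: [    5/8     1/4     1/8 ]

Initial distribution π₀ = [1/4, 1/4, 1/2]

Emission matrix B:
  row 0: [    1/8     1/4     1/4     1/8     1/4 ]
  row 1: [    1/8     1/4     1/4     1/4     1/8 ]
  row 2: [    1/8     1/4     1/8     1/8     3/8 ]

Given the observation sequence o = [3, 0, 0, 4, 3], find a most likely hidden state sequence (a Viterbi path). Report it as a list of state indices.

path = [2, 0, 2, 0, 2]

t=0: δ = [3.125e-02, 6.250e-02, 6.250e-02]  (obs o_0=3)
t=1: δ = [4.883e-03, 1.953e-03, 2.930e-03]  ψ = [2, 1, 1]  (obs o_1=0)
t=2: δ = [2.289e-04, 9.155e-05, 3.815e-04]  ψ = [2, 2, 0]  (obs o_2=0)
t=3: δ = [5.960e-05, 1.192e-05, 5.364e-05]  ψ = [2, 2, 0]  (obs o_3=4)
t=4: δ = [4.191e-06, 3.353e-06, 4.657e-06]  ψ = [2, 2, 0]  (obs o_4=3)
backtrack: best end state = 2; path = [2, 0, 2, 0, 2]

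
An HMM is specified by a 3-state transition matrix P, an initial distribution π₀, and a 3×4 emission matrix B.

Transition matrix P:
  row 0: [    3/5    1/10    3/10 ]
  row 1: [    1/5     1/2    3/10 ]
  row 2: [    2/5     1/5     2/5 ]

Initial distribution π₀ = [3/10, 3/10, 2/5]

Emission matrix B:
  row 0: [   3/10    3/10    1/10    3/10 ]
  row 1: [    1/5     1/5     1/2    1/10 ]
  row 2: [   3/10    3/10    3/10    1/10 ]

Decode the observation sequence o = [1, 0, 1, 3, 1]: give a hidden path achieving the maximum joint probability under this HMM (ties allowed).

path = [0, 0, 0, 0, 0]

t=0: δ = [9.000e-02, 6.000e-02, 1.200e-01]  (obs o_0=1)
t=1: δ = [1.620e-02, 6.000e-03, 1.440e-02]  ψ = [0, 1, 2]  (obs o_1=0)
t=2: δ = [2.916e-03, 6.000e-04, 1.728e-03]  ψ = [0, 1, 2]  (obs o_2=1)
t=3: δ = [5.249e-04, 3.456e-05, 8.748e-05]  ψ = [0, 2, 0]  (obs o_3=3)
t=4: δ = [9.448e-05, 1.050e-05, 4.724e-05]  ψ = [0, 0, 0]  (obs o_4=1)
backtrack: best end state = 0; path = [0, 0, 0, 0, 0]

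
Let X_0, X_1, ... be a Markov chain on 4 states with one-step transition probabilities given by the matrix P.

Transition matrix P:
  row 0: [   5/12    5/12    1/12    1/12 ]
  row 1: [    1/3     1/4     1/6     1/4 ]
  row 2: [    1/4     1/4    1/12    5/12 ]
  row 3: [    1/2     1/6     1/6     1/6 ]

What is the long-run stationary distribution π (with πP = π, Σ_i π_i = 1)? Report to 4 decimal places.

π = [0.3870, 0.2986, 0.1241, 0.1903]

Balance equations π_j = Σ_i π_i·P[i][j]:
  π_0 = 5/12·π_0 + 1/3·π_1 + 1/4·π_2 + 1/2·π_3
  π_1 = 5/12·π_0 + 1/4·π_1 + 1/4·π_2 + 1/6·π_3
  π_2 = 1/12·π_0 + 1/6·π_1 + 1/12·π_2 + 1/6·π_3
  normalize: π_0 + π_1 + π_2 + π_3 = 1
Solving the linear system gives exactly π = [368/951, 284/951, 118/951, 181/951].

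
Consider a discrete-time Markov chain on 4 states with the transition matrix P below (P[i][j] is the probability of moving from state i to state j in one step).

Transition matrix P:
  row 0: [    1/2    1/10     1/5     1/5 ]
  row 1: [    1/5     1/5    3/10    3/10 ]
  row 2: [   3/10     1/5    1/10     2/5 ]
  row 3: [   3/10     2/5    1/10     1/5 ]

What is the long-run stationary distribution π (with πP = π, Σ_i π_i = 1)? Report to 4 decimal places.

Balance equations π_j = Σ_i π_i·P[i][j]:
  π_0 = 1/2·π_0 + 1/5·π_1 + 3/10·π_2 + 3/10·π_3
  π_1 = 1/10·π_0 + 1/5·π_1 + 1/5·π_2 + 2/5·π_3
  π_2 = 1/5·π_0 + 3/10·π_1 + 1/10·π_2 + 1/10·π_3
  normalize: π_0 + π_1 + π_2 + π_3 = 1
Solving the linear system gives exactly π = [167/480, 13/60, 57/320, 247/960].

π = [0.3479, 0.2167, 0.1781, 0.2573]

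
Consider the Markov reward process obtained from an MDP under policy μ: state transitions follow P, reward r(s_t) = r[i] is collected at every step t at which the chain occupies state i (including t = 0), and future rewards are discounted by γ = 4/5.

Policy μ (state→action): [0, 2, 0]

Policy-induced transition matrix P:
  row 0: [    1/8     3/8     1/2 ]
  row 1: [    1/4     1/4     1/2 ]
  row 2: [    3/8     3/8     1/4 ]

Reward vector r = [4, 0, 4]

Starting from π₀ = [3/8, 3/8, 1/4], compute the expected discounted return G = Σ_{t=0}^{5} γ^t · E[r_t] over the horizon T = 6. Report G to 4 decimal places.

t=0: π = [0.3750, 0.3750, 0.2500], E[r] = 2.5000, γ^t·E[r] = 2.500000, running G = 2.500000
t=1: π = [0.2344, 0.3281, 0.4375], E[r] = 2.6875, γ^t·E[r] = 2.150000, running G = 4.650000
t=2: π = [0.2754, 0.3340, 0.3906], E[r] = 2.6641, γ^t·E[r] = 1.705000, running G = 6.355000
t=3: π = [0.2644, 0.3333, 0.4023], E[r] = 2.6670, γ^t·E[r] = 1.365500, running G = 7.720500
t=4: π = [0.2672, 0.3333, 0.3994], E[r] = 2.6666, γ^t·E[r] = 1.092250, running G = 8.812750
t=5: π = [0.2665, 0.3333, 0.4001], E[r] = 2.6667, γ^t·E[r] = 0.873815, running G = 9.686565

G = 9.6866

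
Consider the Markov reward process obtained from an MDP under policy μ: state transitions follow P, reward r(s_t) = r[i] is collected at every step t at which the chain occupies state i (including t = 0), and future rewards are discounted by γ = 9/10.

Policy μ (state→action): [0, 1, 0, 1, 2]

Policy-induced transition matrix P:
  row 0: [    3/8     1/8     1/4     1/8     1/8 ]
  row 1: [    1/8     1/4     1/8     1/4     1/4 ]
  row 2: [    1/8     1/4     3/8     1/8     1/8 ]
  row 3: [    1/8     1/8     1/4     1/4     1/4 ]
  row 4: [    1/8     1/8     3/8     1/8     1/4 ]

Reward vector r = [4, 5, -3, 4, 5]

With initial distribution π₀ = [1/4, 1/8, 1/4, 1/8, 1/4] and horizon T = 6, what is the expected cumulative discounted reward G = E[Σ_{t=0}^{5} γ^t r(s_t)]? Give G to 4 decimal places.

t=0: π = [0.2500, 0.1250, 0.2500, 0.1250, 0.2500], E[r] = 2.6250, γ^t·E[r] = 2.625000, running G = 2.625000
t=1: π = [0.1875, 0.1719, 0.2969, 0.1563, 0.1875], E[r] = 2.2813, γ^t·E[r] = 2.053125, running G = 4.678125
t=2: π = [0.1719, 0.1836, 0.2891, 0.1660, 0.1895], E[r] = 2.3496, γ^t·E[r] = 1.903184, running G = 6.581309
t=3: π = [0.1680, 0.1841, 0.2869, 0.1687, 0.1924], E[r] = 2.3684, γ^t·E[r] = 1.726570, running G = 8.307878
t=4: π = [0.1670, 0.1839, 0.2869, 0.1691, 0.1931], E[r] = 2.3687, γ^t·E[r] = 1.554133, running G = 9.862011
t=5: π = [0.1667, 0.1838, 0.2870, 0.1691, 0.1933], E[r] = 2.3680, γ^t·E[r] = 1.398256, running G = 11.260267

G = 11.2603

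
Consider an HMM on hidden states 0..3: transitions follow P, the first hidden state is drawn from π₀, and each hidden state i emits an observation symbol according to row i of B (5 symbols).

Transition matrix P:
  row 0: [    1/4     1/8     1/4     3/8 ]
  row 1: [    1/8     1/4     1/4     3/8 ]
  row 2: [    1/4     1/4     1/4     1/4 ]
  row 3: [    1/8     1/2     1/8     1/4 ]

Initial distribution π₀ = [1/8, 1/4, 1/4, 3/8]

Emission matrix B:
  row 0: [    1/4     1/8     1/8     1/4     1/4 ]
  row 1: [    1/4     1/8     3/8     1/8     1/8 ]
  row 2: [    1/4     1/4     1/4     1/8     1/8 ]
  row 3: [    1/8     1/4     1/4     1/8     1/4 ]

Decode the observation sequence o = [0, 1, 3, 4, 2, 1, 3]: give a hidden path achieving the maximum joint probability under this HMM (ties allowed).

t=0: δ = [3.125e-02, 6.250e-02, 6.250e-02, 4.688e-02]  (obs o_0=0)
t=1: δ = [1.953e-03, 2.930e-03, 3.906e-03, 5.859e-03]  ψ = [2, 3, 1, 1]  (obs o_1=1)
t=2: δ = [2.441e-04, 3.662e-04, 1.221e-04, 1.831e-04]  ψ = [2, 3, 2, 3]  (obs o_2=3)
t=3: δ = [1.526e-05, 1.144e-05, 1.144e-05, 3.433e-05]  ψ = [0, 1, 1, 1]  (obs o_3=4)
t=4: δ = [5.364e-07, 6.437e-06, 1.073e-06, 2.146e-06]  ψ = [3, 3, 3, 3]  (obs o_4=2)
t=5: δ = [1.006e-07, 2.012e-07, 4.023e-07, 6.035e-07]  ψ = [1, 1, 1, 1]  (obs o_5=1)
t=6: δ = [2.515e-08, 3.772e-08, 1.257e-08, 1.886e-08]  ψ = [2, 3, 2, 3]  (obs o_6=3)
backtrack: best end state = 1; path = [1, 3, 1, 3, 1, 3, 1]

path = [1, 3, 1, 3, 1, 3, 1]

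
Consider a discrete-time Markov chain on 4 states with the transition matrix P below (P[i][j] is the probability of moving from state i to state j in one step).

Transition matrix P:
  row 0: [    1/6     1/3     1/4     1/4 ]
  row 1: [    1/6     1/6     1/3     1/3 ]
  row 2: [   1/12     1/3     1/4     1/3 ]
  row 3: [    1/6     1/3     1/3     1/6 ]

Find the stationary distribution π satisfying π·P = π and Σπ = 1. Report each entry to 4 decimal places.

π = [0.1419, 0.2857, 0.2968, 0.2756]

Balance equations π_j = Σ_i π_i·P[i][j]:
  π_0 = 1/6·π_0 + 1/6·π_1 + 1/12·π_2 + 1/6·π_3
  π_1 = 1/3·π_0 + 1/6·π_1 + 1/3·π_2 + 1/3·π_3
  π_2 = 1/4·π_0 + 1/3·π_1 + 1/4·π_2 + 1/3·π_3
  normalize: π_0 + π_1 + π_2 + π_3 = 1
Solving the linear system gives exactly π = [22/155, 2/7, 46/155, 299/1085].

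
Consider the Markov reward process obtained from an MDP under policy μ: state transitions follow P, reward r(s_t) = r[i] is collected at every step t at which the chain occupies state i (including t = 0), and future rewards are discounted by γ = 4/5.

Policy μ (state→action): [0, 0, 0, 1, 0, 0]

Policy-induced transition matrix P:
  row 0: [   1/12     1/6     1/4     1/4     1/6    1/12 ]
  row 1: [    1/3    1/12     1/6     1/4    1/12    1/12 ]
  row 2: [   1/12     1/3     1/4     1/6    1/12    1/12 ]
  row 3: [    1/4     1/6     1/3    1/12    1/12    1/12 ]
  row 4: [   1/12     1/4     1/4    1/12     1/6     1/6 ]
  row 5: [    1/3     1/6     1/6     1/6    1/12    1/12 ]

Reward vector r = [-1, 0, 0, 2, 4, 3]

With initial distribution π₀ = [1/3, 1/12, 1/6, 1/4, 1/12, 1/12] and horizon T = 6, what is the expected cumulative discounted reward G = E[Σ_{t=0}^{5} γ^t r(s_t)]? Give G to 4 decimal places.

t=0: π = [0.3333, 0.0833, 0.1667, 0.2500, 0.0833, 0.0833], E[r] = 0.7500, γ^t·E[r] = 0.750000, running G = 0.750000
t=1: π = [0.1667, 0.1944, 0.2569, 0.1736, 0.1181, 0.0903], E[r] = 0.9236, γ^t·E[r] = 0.738889, running G = 1.488889
t=2: π = [0.1834, 0.2031, 0.2407, 0.1725, 0.1071, 0.0932], E[r] = 0.8692, γ^t·E[r] = 0.556296, running G = 2.045185
t=3: π = [0.1861, 0.1988, 0.2397, 0.1756, 0.1075, 0.0923], E[r] = 0.8720, γ^t·E[r] = 0.446444, running G = 2.491630
t=4: π = [0.1854, 0.1990, 0.2404, 0.1752, 0.1078, 0.0923], E[r] = 0.8731, γ^t·E[r] = 0.357605, running G = 2.849235
t=5: π = [0.1854, 0.1991, 0.2403, 0.1751, 0.1078, 0.0923], E[r] = 0.8729, γ^t·E[r] = 0.286029, running G = 3.135263

G = 3.1353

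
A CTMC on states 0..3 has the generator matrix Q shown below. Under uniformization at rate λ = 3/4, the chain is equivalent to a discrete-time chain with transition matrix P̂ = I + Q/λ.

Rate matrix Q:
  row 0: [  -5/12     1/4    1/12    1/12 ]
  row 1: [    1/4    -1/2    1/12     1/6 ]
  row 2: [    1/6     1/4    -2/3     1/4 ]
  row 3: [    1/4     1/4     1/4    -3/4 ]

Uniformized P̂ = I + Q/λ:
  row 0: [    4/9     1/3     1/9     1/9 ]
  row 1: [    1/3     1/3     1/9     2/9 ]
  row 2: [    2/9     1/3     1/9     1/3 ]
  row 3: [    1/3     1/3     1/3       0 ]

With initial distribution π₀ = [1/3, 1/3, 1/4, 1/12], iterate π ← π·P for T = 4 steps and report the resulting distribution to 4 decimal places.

t=0: π = [0.3333, 0.3333, 0.2500, 0.0833]
t=1: π = [0.3426, 0.3333, 0.1296, 0.1944]
t=2: π = [0.3570, 0.3333, 0.1543, 0.1553]
t=3: π = [0.3559, 0.3333, 0.1456, 0.1652]
t=4: π = [0.3567, 0.3333, 0.1478, 0.1622]

π = [0.3567, 0.3333, 0.1478, 0.1622]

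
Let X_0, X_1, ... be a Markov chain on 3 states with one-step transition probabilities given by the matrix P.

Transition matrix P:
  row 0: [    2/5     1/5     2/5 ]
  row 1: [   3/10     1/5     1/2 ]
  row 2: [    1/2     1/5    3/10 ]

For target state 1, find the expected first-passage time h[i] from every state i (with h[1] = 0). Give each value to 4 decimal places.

h = [5.0000, 0.0000, 5.0000]

First-step conditioning: h[1] = 0; for i ≠ 1, h[i] = 1 + Σ_k P[i][k]·h[k].
  h[0] = 1 + 2/5·h[0] + 2/5·h[2]
  h[2] = 1 + 1/2·h[0] + 3/10·h[2]
Solving the 2×2 linear system over states ≠ 1 gives exactly h = [5, 0, 5] (h[1] = 0 is the target).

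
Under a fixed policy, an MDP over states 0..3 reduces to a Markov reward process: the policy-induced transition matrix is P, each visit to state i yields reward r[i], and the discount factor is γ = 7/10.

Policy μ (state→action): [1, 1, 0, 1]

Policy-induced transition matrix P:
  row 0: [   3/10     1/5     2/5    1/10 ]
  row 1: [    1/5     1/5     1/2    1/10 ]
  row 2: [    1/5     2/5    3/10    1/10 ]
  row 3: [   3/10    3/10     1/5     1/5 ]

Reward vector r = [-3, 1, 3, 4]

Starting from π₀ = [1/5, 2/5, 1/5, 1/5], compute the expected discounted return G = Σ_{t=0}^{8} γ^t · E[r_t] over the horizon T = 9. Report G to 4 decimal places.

G = 3.7047

t=0: π = [0.2000, 0.4000, 0.2000, 0.2000], E[r] = 1.2000, γ^t·E[r] = 1.200000, running G = 1.200000
t=1: π = [0.2400, 0.2600, 0.3800, 0.1200], E[r] = 1.1600, γ^t·E[r] = 0.812000, running G = 2.012000
t=2: π = [0.2360, 0.2880, 0.3640, 0.1120], E[r] = 1.1200, γ^t·E[r] = 0.548800, running G = 2.560800
t=3: π = [0.2348, 0.2840, 0.3700, 0.1112], E[r] = 1.1344, γ^t·E[r] = 0.389099, running G = 2.949899
t=4: π = [0.2346, 0.2851, 0.3692, 0.1111], E[r] = 1.1333, γ^t·E[r] = 0.272101, running G = 3.222000
t=5: π = [0.2346, 0.2849, 0.3694, 0.1111], E[r] = 1.1338, γ^t·E[r] = 0.190556, running G = 3.412556
t=6: π = [0.2346, 0.2850, 0.3693, 0.1111], E[r] = 1.1337, γ^t·E[r] = 0.133382, running G = 3.545938
t=7: π = [0.2346, 0.2850, 0.3693, 0.1111], E[r] = 1.1337, γ^t·E[r] = 0.093369, running G = 3.639307
t=8: π = [0.2346, 0.2850, 0.3693, 0.1111], E[r] = 1.1337, γ^t·E[r] = 0.065358, running G = 3.704665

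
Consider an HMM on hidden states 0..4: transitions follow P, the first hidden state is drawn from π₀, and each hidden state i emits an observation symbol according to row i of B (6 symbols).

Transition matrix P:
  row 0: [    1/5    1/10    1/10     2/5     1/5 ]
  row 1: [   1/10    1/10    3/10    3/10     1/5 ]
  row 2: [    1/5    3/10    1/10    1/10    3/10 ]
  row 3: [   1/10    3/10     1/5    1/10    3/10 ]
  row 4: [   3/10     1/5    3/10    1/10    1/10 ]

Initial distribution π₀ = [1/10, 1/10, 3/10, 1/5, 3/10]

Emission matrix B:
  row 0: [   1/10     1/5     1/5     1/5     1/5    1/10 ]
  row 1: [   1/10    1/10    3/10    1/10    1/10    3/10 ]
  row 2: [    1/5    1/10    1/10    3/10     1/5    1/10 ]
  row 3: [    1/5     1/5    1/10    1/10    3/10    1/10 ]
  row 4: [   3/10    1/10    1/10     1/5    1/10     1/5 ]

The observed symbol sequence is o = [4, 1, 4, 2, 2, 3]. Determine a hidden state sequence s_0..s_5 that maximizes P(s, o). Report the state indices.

path = [2, 0, 3, 1, 1, 2]

t=0: δ = [2.000e-02, 1.000e-02, 6.000e-02, 6.000e-02, 3.000e-02]  (obs o_0=4)
t=1: δ = [2.400e-03, 1.800e-03, 1.200e-03, 1.600e-03, 1.800e-03]  ψ = [2, 2, 3, 0, 2]  (obs o_1=1)
t=2: δ = [1.080e-04, 4.800e-05, 1.080e-04, 2.880e-04, 4.800e-05]  ψ = [4, 3, 1, 0, 0]  (obs o_2=4)
t=3: δ = [5.760e-06, 2.592e-05, 5.760e-06, 4.320e-06, 8.640e-06]  ψ = [3, 3, 3, 0, 3]  (obs o_3=2)
t=4: δ = [5.184e-07, 7.776e-07, 7.776e-07, 7.776e-07, 5.184e-07]  ψ = [1, 1, 1, 1, 1]  (obs o_4=2)
t=5: δ = [3.110e-08, 2.333e-08, 6.998e-08, 2.333e-08, 4.666e-08]  ψ = [2, 2, 1, 1, 2]  (obs o_5=3)
backtrack: best end state = 2; path = [2, 0, 3, 1, 1, 2]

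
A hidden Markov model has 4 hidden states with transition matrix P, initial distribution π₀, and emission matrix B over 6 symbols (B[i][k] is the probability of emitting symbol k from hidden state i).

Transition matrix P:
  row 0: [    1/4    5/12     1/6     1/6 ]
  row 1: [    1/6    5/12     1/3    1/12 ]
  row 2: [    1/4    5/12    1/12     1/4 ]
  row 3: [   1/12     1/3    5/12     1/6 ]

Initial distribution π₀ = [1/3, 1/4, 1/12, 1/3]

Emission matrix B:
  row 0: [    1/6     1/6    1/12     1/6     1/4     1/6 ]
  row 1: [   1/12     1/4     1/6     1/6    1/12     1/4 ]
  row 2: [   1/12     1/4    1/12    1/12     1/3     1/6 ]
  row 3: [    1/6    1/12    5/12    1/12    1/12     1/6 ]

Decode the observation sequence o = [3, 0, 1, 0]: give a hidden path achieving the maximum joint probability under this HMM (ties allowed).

path = [0, 0, 1, 1]

t=0: δ = [5.556e-02, 4.167e-02, 6.944e-03, 2.778e-02]  (obs o_0=3)
t=1: δ = [2.315e-03, 1.929e-03, 1.157e-03, 1.543e-03]  ψ = [0, 0, 1, 0]  (obs o_1=0)
t=2: δ = [9.645e-05, 2.411e-04, 1.608e-04, 3.215e-05]  ψ = [0, 0, 1, 0]  (obs o_2=1)
t=3: δ = [6.698e-06, 8.372e-06, 6.698e-06, 6.698e-06]  ψ = [1, 1, 1, 2]  (obs o_3=0)
backtrack: best end state = 1; path = [0, 0, 1, 1]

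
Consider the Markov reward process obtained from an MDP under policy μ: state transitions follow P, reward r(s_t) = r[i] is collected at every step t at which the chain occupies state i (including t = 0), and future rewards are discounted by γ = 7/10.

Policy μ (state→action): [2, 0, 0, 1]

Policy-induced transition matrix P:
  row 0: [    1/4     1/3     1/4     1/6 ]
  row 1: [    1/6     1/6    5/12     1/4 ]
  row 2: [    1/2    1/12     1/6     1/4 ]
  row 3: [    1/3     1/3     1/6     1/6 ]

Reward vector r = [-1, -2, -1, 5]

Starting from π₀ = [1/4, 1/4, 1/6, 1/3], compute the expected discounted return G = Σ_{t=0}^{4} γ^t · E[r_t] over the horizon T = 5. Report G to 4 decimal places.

G = 0.7365

t=0: π = [0.2500, 0.2500, 0.1667, 0.3333], E[r] = 0.7500, γ^t·E[r] = 0.750000, running G = 0.750000
t=1: π = [0.2986, 0.2500, 0.2500, 0.2014], E[r] = -0.0417, γ^t·E[r] = -0.029167, running G = 0.720833
t=2: π = [0.3084, 0.2292, 0.2541, 0.2083], E[r] = 0.0208, γ^t·E[r] = 0.010208, running G = 0.731042
t=3: π = [0.3118, 0.2316, 0.2497, 0.2069], E[r] = 0.0100, γ^t·E[r] = 0.003424, running G = 0.734466
t=4: π = [0.3104, 0.2323, 0.2506, 0.2068], E[r] = 0.0083, γ^t·E[r] = 0.002000, running G = 0.736466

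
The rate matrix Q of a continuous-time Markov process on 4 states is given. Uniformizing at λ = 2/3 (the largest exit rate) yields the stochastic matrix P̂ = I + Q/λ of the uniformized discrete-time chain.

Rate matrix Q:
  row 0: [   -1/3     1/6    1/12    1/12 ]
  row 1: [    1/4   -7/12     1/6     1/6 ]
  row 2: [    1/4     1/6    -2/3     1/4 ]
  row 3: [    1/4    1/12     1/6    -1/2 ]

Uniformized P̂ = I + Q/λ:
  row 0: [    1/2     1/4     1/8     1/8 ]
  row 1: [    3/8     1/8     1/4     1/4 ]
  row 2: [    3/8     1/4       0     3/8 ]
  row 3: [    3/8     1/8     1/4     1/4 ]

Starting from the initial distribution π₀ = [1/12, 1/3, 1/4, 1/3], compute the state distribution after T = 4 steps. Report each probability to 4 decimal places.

t=0: π = [0.0833, 0.3333, 0.2500, 0.3333]
t=1: π = [0.3854, 0.1667, 0.1771, 0.2708]
t=2: π = [0.4232, 0.1953, 0.1576, 0.2240]
t=3: π = [0.4279, 0.1976, 0.1577, 0.2168]
t=4: π = [0.4285, 0.1982, 0.1571, 0.2162]

π = [0.4285, 0.1982, 0.1571, 0.2162]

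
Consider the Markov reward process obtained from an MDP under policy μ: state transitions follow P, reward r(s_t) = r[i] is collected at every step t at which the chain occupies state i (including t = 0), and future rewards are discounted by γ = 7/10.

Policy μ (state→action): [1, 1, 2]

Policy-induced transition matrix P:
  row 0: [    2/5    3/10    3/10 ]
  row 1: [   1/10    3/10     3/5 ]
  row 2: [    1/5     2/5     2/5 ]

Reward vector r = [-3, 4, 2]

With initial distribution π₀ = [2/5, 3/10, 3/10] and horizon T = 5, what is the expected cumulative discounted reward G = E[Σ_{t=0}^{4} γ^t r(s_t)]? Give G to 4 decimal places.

t=0: π = [0.4000, 0.3000, 0.3000], E[r] = 0.6000, γ^t·E[r] = 0.600000, running G = 0.600000
t=1: π = [0.2500, 0.3300, 0.4200], E[r] = 1.4100, γ^t·E[r] = 0.987000, running G = 1.587000
t=2: π = [0.2170, 0.3420, 0.4410], E[r] = 1.5990, γ^t·E[r] = 0.783510, running G = 2.370510
t=3: π = [0.2092, 0.3441, 0.4467], E[r] = 1.6422, γ^t·E[r] = 0.563275, running G = 2.933785
t=4: π = [0.2074, 0.3447, 0.4479], E[r] = 1.6522, γ^t·E[r] = 0.396691, running G = 3.330475

G = 3.3305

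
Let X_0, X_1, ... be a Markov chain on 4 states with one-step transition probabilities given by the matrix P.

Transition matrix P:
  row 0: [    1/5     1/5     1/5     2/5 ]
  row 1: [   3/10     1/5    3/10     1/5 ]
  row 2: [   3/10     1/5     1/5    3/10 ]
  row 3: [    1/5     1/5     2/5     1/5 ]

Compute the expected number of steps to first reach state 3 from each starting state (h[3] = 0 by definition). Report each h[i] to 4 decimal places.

h = [2.9586, 3.5799, 3.2544, 0.0000]

First-step conditioning: h[3] = 0; for i ≠ 3, h[i] = 1 + Σ_k P[i][k]·h[k].
  h[0] = 1 + 1/5·h[0] + 1/5·h[1] + 1/5·h[2]
  h[1] = 1 + 3/10·h[0] + 1/5·h[1] + 3/10·h[2]
  h[2] = 1 + 3/10·h[0] + 1/5·h[1] + 1/5·h[2]
Solving the 3×3 linear system over states ≠ 3 gives exactly h = [500/169, 605/169, 550/169, 0] (h[3] = 0 is the target).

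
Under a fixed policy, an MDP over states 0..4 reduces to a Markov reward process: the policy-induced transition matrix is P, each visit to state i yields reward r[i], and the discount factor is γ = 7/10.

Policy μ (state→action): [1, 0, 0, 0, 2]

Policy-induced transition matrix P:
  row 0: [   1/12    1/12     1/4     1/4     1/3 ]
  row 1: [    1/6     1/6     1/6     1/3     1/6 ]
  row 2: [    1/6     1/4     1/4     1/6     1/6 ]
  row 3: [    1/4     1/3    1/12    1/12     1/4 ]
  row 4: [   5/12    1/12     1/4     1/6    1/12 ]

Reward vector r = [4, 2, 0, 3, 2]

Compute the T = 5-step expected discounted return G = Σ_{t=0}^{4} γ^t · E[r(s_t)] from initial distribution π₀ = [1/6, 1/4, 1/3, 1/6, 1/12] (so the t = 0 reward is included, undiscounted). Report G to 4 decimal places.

t=0: π = [0.1667, 0.2500, 0.3333, 0.1667, 0.0833], E[r] = 1.8333, γ^t·E[r] = 1.833333, running G = 1.833333
t=1: π = [0.1875, 0.2014, 0.2014, 0.2083, 0.2014], E[r] = 2.1806, γ^t·E[r] = 1.526389, running G = 3.359722
t=2: π = [0.2188, 0.1858, 0.1985, 0.1985, 0.1985], E[r] = 2.2390, γ^t·E[r] = 1.097112, running G = 4.456834
t=3: π = [0.2146, 0.1815, 0.2014, 0.1993, 0.2031], E[r] = 2.2256, γ^t·E[r] = 0.763397, running G = 5.220231
t=4: π = [0.2162, 0.1819, 0.2017, 0.1982, 0.2021], E[r] = 2.2272, γ^t·E[r] = 0.534759, running G = 5.754990

G = 5.7550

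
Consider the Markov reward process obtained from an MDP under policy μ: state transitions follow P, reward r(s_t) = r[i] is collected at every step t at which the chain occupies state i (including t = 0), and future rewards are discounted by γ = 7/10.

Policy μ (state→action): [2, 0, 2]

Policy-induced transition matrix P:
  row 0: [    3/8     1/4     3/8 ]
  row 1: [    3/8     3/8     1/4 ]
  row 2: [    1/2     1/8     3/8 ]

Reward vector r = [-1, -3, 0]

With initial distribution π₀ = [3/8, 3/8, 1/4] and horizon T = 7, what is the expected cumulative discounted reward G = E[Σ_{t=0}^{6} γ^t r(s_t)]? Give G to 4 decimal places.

t=0: π = [0.3750, 0.3750, 0.2500], E[r] = -1.5000, γ^t·E[r] = -1.500000, running G = -1.500000
t=1: π = [0.4063, 0.2656, 0.3281], E[r] = -1.2031, γ^t·E[r] = -0.842188, running G = -2.342188
t=2: π = [0.4160, 0.2422, 0.3418], E[r] = -1.1426, γ^t·E[r] = -0.559863, running G = -2.902051
t=3: π = [0.4177, 0.2375, 0.3447], E[r] = -1.1304, γ^t·E[r] = -0.387717, running G = -3.289768
t=4: π = [0.4181, 0.2366, 0.3453], E[r] = -1.1279, γ^t·E[r] = -0.270809, running G = -3.560577
t=5: π = [0.4182, 0.2364, 0.3454], E[r] = -1.1274, γ^t·E[r] = -0.189482, running G = -3.750059
t=6: π = [0.4182, 0.2364, 0.3454], E[r] = -1.1273, γ^t·E[r] = -0.132626, running G = -3.882684

G = -3.8827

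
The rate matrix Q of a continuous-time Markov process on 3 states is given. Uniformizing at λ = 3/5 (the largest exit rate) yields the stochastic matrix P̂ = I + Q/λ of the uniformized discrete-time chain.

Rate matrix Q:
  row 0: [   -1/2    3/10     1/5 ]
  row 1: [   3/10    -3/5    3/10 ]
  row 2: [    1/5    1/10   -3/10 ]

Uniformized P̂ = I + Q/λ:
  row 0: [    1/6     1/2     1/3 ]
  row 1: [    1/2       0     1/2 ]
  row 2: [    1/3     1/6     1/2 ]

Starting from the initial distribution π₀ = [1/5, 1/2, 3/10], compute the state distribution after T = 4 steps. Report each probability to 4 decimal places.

π = [0.3151, 0.2397, 0.4451]

t=0: π = [0.2000, 0.5000, 0.3000]
t=1: π = [0.3833, 0.1500, 0.4667]
t=2: π = [0.2944, 0.2694, 0.4361]
t=3: π = [0.3292, 0.2199, 0.4509]
t=4: π = [0.3151, 0.2397, 0.4451]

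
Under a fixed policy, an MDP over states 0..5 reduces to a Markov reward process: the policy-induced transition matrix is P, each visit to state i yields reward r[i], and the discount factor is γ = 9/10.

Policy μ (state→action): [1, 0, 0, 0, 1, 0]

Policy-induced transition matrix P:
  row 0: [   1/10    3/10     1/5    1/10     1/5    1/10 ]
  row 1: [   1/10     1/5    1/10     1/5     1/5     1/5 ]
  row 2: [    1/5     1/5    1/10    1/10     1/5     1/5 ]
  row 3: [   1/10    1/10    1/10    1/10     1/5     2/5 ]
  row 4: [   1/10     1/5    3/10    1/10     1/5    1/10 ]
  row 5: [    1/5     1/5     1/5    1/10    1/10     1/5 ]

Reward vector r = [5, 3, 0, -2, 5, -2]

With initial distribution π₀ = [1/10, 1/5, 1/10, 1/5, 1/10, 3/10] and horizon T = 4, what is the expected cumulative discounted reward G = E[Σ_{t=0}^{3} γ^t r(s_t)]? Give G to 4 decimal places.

t=0: π = [0.1000, 0.2000, 0.1000, 0.2000, 0.1000, 0.3000], E[r] = 0.6000, γ^t·E[r] = 0.600000, running G = 0.600000
t=1: π = [0.1400, 0.1900, 0.1600, 0.1200, 0.1700, 0.2200], E[r] = 1.4400, γ^t·E[r] = 1.296000, running G = 1.896000
t=2: π = [0.1380, 0.2020, 0.1700, 0.1190, 0.1780, 0.1930], E[r] = 1.5620, γ^t·E[r] = 1.265220, running G = 3.161220
t=3: π = [0.1363, 0.2019, 0.1687, 0.1202, 0.1807, 0.1922], E[r] = 1.5659, γ^t·E[r] = 1.141541, running G = 4.302761

G = 4.3028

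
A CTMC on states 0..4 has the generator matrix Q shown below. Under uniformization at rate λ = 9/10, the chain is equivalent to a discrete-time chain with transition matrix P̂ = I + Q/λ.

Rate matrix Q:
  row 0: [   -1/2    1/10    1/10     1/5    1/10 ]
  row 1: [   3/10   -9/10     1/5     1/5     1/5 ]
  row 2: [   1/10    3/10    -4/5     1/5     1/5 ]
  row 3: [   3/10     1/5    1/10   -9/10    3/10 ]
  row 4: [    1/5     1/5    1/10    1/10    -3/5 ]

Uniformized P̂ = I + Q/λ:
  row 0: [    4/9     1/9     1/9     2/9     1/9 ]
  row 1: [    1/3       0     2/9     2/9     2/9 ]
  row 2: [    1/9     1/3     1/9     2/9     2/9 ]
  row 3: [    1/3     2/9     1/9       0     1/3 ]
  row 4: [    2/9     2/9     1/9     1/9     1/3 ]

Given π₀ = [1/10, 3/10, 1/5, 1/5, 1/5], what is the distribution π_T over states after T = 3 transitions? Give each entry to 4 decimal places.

t=0: π = [0.1000, 0.3000, 0.2000, 0.2000, 0.2000]
t=1: π = [0.2778, 0.1667, 0.1444, 0.1556, 0.2556]
t=2: π = [0.3037, 0.1704, 0.1296, 0.1593, 0.2370]
t=3: π = [0.3119, 0.1650, 0.1300, 0.1605, 0.2325]

π = [0.3119, 0.1650, 0.1300, 0.1605, 0.2325]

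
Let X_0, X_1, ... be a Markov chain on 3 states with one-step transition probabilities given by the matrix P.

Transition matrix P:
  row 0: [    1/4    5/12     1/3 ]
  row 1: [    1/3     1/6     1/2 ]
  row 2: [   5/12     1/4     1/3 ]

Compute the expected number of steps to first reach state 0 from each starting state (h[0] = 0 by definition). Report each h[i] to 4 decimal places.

h = [0.0000, 2.7097, 2.5161]

First-step conditioning: h[0] = 0; for i ≠ 0, h[i] = 1 + Σ_k P[i][k]·h[k].
  h[1] = 1 + 1/6·h[1] + 1/2·h[2]
  h[2] = 1 + 1/4·h[1] + 1/3·h[2]
Solving the 2×2 linear system over states ≠ 0 gives exactly h = [0, 84/31, 78/31] (h[0] = 0 is the target).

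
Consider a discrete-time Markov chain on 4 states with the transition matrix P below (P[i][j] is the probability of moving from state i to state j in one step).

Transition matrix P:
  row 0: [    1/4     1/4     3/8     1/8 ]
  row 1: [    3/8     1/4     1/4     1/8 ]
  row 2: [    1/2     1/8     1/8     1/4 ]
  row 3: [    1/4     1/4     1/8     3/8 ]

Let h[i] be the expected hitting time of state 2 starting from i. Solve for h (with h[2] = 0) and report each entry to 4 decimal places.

h = [3.3103, 3.7241, 0.0000, 4.4138]

First-step conditioning: h[2] = 0; for i ≠ 2, h[i] = 1 + Σ_k P[i][k]·h[k].
  h[0] = 1 + 1/4·h[0] + 1/4·h[1] + 1/8·h[3]
  h[1] = 1 + 3/8·h[0] + 1/4·h[1] + 1/8·h[3]
  h[3] = 1 + 1/4·h[0] + 1/4·h[1] + 3/8·h[3]
Solving the 3×3 linear system over states ≠ 2 gives exactly h = [96/29, 108/29, 0, 128/29] (h[2] = 0 is the target).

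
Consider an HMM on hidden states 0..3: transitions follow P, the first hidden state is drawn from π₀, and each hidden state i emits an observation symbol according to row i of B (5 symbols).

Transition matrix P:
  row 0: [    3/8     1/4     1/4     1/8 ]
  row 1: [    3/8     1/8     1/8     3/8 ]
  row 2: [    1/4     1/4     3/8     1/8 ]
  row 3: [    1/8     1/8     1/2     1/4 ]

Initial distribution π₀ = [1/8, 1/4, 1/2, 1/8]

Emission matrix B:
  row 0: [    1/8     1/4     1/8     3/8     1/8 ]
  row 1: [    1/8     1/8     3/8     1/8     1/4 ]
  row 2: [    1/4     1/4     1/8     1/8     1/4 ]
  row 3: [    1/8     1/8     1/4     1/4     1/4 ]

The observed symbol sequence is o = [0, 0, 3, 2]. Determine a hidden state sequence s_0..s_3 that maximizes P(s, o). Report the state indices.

path = [2, 2, 0, 1]

t=0: δ = [1.562e-02, 3.125e-02, 1.250e-01, 1.562e-02]  (obs o_0=0)
t=1: δ = [3.906e-03, 3.906e-03, 1.172e-02, 1.953e-03]  ψ = [2, 2, 2, 2]  (obs o_1=0)
t=2: δ = [1.099e-03, 3.662e-04, 5.493e-04, 3.662e-04]  ψ = [2, 2, 2, 1]  (obs o_2=3)
t=3: δ = [5.150e-05, 1.030e-04, 3.433e-05, 3.433e-05]  ψ = [0, 0, 0, 0]  (obs o_3=2)
backtrack: best end state = 1; path = [2, 2, 0, 1]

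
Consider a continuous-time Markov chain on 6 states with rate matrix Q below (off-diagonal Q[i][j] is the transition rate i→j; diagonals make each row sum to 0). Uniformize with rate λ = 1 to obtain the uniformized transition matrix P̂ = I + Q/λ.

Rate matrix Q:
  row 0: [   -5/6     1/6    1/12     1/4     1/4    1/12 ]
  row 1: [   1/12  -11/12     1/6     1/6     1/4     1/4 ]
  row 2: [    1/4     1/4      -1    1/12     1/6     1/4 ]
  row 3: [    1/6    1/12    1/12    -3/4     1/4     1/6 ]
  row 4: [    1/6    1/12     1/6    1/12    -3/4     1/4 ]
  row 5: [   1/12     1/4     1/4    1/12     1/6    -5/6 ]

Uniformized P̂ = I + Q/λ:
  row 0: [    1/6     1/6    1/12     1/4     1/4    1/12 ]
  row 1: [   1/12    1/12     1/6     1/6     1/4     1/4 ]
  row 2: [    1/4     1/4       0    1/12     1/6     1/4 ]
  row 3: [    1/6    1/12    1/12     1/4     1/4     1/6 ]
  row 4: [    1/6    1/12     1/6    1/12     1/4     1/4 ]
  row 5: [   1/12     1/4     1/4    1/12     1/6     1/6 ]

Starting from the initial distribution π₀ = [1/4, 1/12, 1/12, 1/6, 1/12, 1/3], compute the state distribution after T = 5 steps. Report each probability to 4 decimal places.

π = [0.1490, 0.1512, 0.1359, 0.1449, 0.2223, 0.1967]

t=0: π = [0.2500, 0.0833, 0.0833, 0.1667, 0.0833, 0.3333]
t=1: π = [0.1389, 0.1736, 0.1458, 0.1597, 0.2153, 0.1667]
t=2: π = [0.1505, 0.1470, 0.1314, 0.1476, 0.2240, 0.1997]
t=3: π = [0.1487, 0.1510, 0.1366, 0.1453, 0.2224, 0.1960]
t=4: π = [0.1491, 0.1512, 0.1357, 0.1449, 0.2223, 0.1968]
t=5: π = [0.1490, 0.1512, 0.1359, 0.1449, 0.2223, 0.1967]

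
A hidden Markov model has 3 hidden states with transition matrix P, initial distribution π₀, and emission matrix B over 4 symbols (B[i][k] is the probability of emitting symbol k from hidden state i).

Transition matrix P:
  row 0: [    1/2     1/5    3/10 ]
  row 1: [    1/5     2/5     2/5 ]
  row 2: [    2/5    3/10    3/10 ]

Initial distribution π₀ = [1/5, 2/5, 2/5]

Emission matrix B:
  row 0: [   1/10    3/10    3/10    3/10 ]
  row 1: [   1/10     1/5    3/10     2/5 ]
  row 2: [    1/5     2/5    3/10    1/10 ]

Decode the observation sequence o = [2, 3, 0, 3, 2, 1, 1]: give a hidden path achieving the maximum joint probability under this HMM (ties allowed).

path = [1, 1, 2, 0, 0, 0, 0]

t=0: δ = [6.000e-02, 1.200e-01, 1.200e-01]  (obs o_0=2)
t=1: δ = [1.440e-02, 1.920e-02, 4.800e-03]  ψ = [2, 1, 1]  (obs o_1=3)
t=2: δ = [7.200e-04, 7.680e-04, 1.536e-03]  ψ = [0, 1, 1]  (obs o_2=0)
t=3: δ = [1.843e-04, 1.843e-04, 4.608e-05]  ψ = [2, 2, 2]  (obs o_3=3)
t=4: δ = [2.765e-05, 2.212e-05, 2.212e-05]  ψ = [0, 1, 1]  (obs o_4=2)
t=5: δ = [4.147e-06, 1.769e-06, 3.539e-06]  ψ = [0, 1, 1]  (obs o_5=1)
t=6: δ = [6.221e-07, 2.123e-07, 4.977e-07]  ψ = [0, 2, 0]  (obs o_6=1)
backtrack: best end state = 0; path = [1, 1, 2, 0, 0, 0, 0]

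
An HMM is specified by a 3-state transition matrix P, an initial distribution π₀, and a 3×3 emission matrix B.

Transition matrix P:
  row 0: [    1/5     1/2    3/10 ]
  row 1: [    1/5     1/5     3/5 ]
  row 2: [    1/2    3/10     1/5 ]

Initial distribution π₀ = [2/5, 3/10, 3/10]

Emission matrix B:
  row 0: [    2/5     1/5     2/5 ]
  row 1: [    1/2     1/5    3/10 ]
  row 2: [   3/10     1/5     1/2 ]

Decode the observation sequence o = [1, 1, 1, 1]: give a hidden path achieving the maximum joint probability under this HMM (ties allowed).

t=0: δ = [8.000e-02, 6.000e-02, 6.000e-02]  (obs o_0=1)
t=1: δ = [6.000e-03, 8.000e-03, 7.200e-03]  ψ = [2, 0, 1]  (obs o_1=1)
t=2: δ = [7.200e-04, 6.000e-04, 9.600e-04]  ψ = [2, 0, 1]  (obs o_2=1)
t=3: δ = [9.600e-05, 7.200e-05, 7.200e-05]  ψ = [2, 0, 1]  (obs o_3=1)
backtrack: best end state = 0; path = [0, 1, 2, 0]

path = [0, 1, 2, 0]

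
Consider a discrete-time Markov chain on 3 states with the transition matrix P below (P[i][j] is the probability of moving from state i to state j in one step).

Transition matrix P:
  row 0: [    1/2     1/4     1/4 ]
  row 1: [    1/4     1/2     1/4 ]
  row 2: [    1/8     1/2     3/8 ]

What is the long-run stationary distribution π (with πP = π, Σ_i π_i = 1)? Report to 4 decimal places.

π = [0.2857, 0.4286, 0.2857]

Balance equations π_j = Σ_i π_i·P[i][j]:
  π_0 = 1/2·π_0 + 1/4·π_1 + 1/8·π_2
  π_1 = 1/4·π_0 + 1/2·π_1 + 1/2·π_2
  normalize: π_0 + π_1 + π_2 = 1
Solving the linear system gives exactly π = [2/7, 3/7, 2/7].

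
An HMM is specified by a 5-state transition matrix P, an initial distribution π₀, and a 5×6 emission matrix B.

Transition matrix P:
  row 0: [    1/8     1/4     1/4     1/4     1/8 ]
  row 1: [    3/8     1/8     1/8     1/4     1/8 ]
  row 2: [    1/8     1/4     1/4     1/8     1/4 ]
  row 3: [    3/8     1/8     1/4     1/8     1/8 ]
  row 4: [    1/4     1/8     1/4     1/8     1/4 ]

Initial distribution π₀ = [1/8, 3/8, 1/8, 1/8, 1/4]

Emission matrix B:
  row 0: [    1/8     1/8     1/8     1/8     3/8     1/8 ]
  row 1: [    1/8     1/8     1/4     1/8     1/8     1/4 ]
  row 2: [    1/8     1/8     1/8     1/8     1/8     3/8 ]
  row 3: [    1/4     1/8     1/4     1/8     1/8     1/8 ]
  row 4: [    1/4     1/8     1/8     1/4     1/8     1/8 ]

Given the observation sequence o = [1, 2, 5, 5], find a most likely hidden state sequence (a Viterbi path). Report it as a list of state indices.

path = [1, 3, 2, 2]

t=0: δ = [1.562e-02, 4.688e-02, 1.562e-02, 1.562e-02, 3.125e-02]  (obs o_0=1)
t=1: δ = [2.197e-03, 1.465e-03, 9.766e-04, 2.930e-03, 9.766e-04]  ψ = [1, 1, 4, 1, 4]  (obs o_1=2)
t=2: δ = [1.373e-04, 1.373e-04, 2.747e-04, 6.866e-05, 4.578e-05]  ψ = [3, 0, 3, 0, 3]  (obs o_2=5)
t=3: δ = [6.437e-06, 1.717e-05, 2.575e-05, 4.292e-06, 8.583e-06]  ψ = [1, 2, 2, 0, 2]  (obs o_3=5)
backtrack: best end state = 2; path = [1, 3, 2, 2]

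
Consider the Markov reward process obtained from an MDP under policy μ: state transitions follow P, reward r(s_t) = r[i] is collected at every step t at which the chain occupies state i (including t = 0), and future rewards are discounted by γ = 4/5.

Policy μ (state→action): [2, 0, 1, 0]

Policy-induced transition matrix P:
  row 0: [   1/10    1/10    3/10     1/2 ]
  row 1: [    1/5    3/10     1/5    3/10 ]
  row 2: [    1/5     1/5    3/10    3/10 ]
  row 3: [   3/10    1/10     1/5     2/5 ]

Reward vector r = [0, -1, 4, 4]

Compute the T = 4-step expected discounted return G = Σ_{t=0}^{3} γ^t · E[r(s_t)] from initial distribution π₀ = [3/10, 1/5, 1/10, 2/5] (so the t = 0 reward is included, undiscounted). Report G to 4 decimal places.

t=0: π = [0.3000, 0.2000, 0.1000, 0.4000], E[r] = 1.8000, γ^t·E[r] = 1.800000, running G = 1.800000
t=1: π = [0.2100, 0.1500, 0.2400, 0.4000], E[r] = 2.4100, γ^t·E[r] = 1.928000, running G = 3.728000
t=2: π = [0.2190, 0.1540, 0.2450, 0.3820], E[r] = 2.3540, γ^t·E[r] = 1.506560, running G = 5.234560
t=3: π = [0.2163, 0.1553, 0.2464, 0.3820], E[r] = 2.3583, γ^t·E[r] = 1.207450, running G = 6.442010

G = 6.4420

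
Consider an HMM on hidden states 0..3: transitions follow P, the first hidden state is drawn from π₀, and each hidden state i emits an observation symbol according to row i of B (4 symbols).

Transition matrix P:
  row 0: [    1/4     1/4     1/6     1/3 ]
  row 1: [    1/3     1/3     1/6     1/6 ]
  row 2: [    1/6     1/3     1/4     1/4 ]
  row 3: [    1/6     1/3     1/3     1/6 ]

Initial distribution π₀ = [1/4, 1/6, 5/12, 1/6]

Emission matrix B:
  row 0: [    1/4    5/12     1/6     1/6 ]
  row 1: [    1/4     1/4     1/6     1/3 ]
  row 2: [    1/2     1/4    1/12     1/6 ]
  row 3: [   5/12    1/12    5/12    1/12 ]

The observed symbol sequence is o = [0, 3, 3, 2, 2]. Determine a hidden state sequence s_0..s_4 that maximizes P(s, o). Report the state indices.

path = [2, 1, 1, 0, 3]

t=0: δ = [6.250e-02, 4.167e-02, 2.083e-01, 6.944e-02]  (obs o_0=0)
t=1: δ = [5.787e-03, 2.315e-02, 8.681e-03, 4.340e-03]  ψ = [2, 2, 2, 2]  (obs o_1=3)
t=2: δ = [1.286e-03, 2.572e-03, 6.430e-04, 3.215e-04]  ψ = [1, 1, 1, 1]  (obs o_2=3)
t=3: δ = [1.429e-04, 1.429e-04, 3.572e-05, 1.786e-04]  ψ = [1, 1, 1, 0]  (obs o_3=2)
t=4: δ = [7.938e-06, 9.923e-06, 4.961e-06, 1.985e-05]  ψ = [1, 3, 3, 0]  (obs o_4=2)
backtrack: best end state = 3; path = [2, 1, 1, 0, 3]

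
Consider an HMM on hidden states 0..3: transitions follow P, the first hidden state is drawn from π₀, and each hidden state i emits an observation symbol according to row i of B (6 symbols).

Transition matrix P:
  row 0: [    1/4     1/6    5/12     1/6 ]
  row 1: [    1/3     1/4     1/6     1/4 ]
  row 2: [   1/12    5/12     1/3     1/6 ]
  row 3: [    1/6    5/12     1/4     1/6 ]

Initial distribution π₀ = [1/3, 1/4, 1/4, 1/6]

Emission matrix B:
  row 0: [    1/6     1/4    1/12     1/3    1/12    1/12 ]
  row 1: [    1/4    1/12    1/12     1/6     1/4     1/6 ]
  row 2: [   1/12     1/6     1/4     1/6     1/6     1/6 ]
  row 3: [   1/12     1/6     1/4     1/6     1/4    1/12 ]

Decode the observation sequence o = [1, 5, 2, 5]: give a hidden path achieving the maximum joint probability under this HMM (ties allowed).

path = [0, 2, 2, 1]

t=0: δ = [8.333e-02, 2.083e-02, 4.167e-02, 2.778e-02]  (obs o_0=1)
t=1: δ = [1.736e-03, 2.894e-03, 5.787e-03, 1.157e-03]  ψ = [0, 2, 0, 0]  (obs o_1=5)
t=2: δ = [8.038e-05, 2.009e-04, 4.823e-04, 2.411e-04]  ψ = [1, 2, 2, 2]  (obs o_2=2)
t=3: δ = [5.582e-06, 3.349e-05, 2.679e-05, 6.698e-06]  ψ = [1, 2, 2, 2]  (obs o_3=5)
backtrack: best end state = 1; path = [0, 2, 2, 1]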